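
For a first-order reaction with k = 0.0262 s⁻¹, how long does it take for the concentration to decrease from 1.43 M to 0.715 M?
26.46 s

From ln[A] = ln[A]₀ - k·t: t = ln([A]₀/[A])/k = ln(1.43/0.715)/0.0262 = ln(2.0000)/0.0262 = 0.6931/0.0262 = 26.46 s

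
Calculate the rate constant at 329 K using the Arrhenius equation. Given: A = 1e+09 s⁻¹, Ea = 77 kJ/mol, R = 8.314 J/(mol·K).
5.95e-04 s⁻¹

k = A·exp(-Ea/(R·T)) = 1e+09·exp(-77000/(8.314·329)) = 1e+09·exp(-28.1504) = 1e+09·5.9488e-13 = 5.95e-04 s⁻¹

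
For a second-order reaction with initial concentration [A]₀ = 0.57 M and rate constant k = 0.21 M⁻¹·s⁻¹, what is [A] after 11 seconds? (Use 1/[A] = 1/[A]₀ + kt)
0.2460 M

1/[A] = 1/[A]₀ + k·t = 1/0.57 + (0.21)·(11) = 1.7544 + 2.3100 = 4.0644
[A] = 1/4.0644 = 0.2460 M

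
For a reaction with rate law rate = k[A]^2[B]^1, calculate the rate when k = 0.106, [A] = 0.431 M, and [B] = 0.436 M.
0.008585 M/s

rate = k·[A]^2·[B]^1 = 0.106·(0.431)^2·(0.436)^1 = 0.106·0.185761·0.436 = 0.008585 M/s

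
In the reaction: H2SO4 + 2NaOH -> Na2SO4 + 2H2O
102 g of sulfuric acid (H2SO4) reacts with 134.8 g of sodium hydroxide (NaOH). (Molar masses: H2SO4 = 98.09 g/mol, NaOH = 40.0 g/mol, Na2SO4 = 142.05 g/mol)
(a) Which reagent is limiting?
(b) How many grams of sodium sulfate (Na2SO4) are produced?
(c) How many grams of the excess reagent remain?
(a) H2SO4, (b) 147.7 g, (c) 51.61 g

Moles of H2SO4 = 102 g ÷ 98.09 g/mol = 1.03986 mol
Moles of NaOH = 134.8 g ÷ 40.0 g/mol = 3.37 mol
Moles ÷ coefficient: H2SO4: 1.03986/1 = 1.04, NaOH: 3.37/2 = 1.685
(a) H2SO4 has the smaller value, so H2SO4 is the limiting reagent.
(b) Moles of Na2SO4 = 1.03986 mol H2SO4 × (1/1) = 1.03986 mol; mass = 1.03986 mol × 142.05 g/mol = 147.7 g
(c) NaOH consumed = 1.03986 × (2/1) = 2.07972 mol; remaining = 3.37 − 2.07972 = 1.29028 mol; mass = 1.29028 mol × 40.0 g/mol = 51.61 g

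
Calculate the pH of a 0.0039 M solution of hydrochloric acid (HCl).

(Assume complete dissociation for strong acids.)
pH = 2.41

[H⁺] = 0.0039 M for strong acid. pH = -log[H⁺] = -log(0.0039)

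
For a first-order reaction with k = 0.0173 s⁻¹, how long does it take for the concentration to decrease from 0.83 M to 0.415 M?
40.07 s

From ln[A] = ln[A]₀ - k·t: t = ln([A]₀/[A])/k = ln(0.83/0.415)/0.0173 = ln(2.0000)/0.0173 = 0.6931/0.0173 = 40.07 s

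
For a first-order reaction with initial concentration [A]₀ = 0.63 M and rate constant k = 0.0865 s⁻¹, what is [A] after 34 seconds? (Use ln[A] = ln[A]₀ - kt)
0.0333 M

ln[A] = ln[A]₀ - k·t = ln(0.63) - (0.0865)·(34) = -0.4620 - 2.9410 = -3.4030
[A] = e^(-3.4030) = 0.0333 M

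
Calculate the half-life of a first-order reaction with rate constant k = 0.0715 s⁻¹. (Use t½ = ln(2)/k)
9.69 s

t½ = ln(2)/k = 0.6931/0.0715 = 9.69 s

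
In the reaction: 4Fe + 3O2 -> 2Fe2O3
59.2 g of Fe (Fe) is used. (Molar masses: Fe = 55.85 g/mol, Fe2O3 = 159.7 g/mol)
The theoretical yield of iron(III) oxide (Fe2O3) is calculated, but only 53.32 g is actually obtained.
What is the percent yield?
Moles of Fe = 59.2 g ÷ 55.85 g/mol = 1.05998 mol
Mole ratio: 2 mol Fe2O3 / 4 mol Fe
Moles of Fe2O3 = 1.05998 × (2/4) = 0.529991 mol
Theoretical yield = 0.529991 mol × 159.7 g/mol = 84.64 g
Actual yield = 53.32 g
Percent yield = (53.32 / 84.64) × 100% = 63.0%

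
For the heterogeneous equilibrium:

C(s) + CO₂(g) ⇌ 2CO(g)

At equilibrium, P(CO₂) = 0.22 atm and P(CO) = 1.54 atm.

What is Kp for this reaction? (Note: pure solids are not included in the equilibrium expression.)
K_p = 10.780

Solid C is excluded.
Kp = P(CO)²/P(CO₂) = (1.54)²/0.22 = 2.372/0.22 = 10.780.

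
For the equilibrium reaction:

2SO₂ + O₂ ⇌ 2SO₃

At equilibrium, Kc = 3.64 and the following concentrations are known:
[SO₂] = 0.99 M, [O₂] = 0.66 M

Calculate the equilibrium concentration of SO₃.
[SO₃] = 1.5345 M

Kc = ([SO₃]^2) / ([SO₂]^2 × [O₂]) = 3.64
[SO₃]^2 = Kc · (reactant terms)/(other product terms) = 3.64 · 0.64687 / 1 = 2.3546
[SO₃] = (2.3546)^(1/2) = 1.5345 M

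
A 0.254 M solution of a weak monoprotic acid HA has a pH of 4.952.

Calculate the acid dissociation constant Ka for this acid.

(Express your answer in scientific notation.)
K_a = 4.91e-10

[H⁺] = 10^(−pH) = 10^(−4.952) = 1.117e-05 M. For HA ⇌ H⁺ + A⁻, Ka = x²/(C − x) = (1.117e-05)²/(0.254 − 1.117e-05) = 4.91e-10.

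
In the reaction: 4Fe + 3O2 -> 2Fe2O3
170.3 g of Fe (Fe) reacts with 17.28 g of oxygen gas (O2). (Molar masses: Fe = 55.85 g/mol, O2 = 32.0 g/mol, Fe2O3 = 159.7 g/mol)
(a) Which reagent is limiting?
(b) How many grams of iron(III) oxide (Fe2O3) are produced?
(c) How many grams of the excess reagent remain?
(a) O2, (b) 57.49 g, (c) 130.1 g

Moles of Fe = 170.3 g ÷ 55.85 g/mol = 3.04924 mol
Moles of O2 = 17.28 g ÷ 32.0 g/mol = 0.54 mol
Moles ÷ coefficient: Fe: 3.04924/4 = 0.7623, O2: 0.54/3 = 0.18
(a) O2 has the smaller value, so O2 is the limiting reagent.
(b) Moles of Fe2O3 = 0.54 mol O2 × (2/3) = 0.36 mol; mass = 0.36 mol × 159.7 g/mol = 57.49 g
(c) Fe consumed = 0.54 × (4/3) = 0.72 mol; remaining = 3.04924 − 0.72 = 2.32924 mol; mass = 2.32924 mol × 55.85 g/mol = 130.1 g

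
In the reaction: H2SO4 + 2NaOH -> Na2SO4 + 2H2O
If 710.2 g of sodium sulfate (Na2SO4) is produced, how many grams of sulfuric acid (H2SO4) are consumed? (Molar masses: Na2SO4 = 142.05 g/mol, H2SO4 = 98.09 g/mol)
Moles of Na2SO4 = 710.2 g ÷ 142.05 g/mol = 4.99965 mol
Mole ratio: 1 mol H2SO4 / 1 mol Na2SO4
Moles of H2SO4 = 4.99965 × (1/1) = 4.99965 mol
Mass of H2SO4 = 4.99965 mol × 98.09 g/mol = 490.4 g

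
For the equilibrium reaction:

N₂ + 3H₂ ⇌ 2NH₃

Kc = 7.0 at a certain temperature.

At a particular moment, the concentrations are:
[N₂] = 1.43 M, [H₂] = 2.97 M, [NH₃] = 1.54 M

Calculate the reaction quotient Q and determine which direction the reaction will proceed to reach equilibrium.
Q = 0.063, Q < K, reaction proceeds forward (toward products)

Q = ([NH₃]^2) / ([N₂] × [H₂]^3)
  = ((1.54)^2) / ((1.43)·(2.97)^3) = 2.3716/37.463 = 0.0633
Since Q = 0.0633 < Kc = 7.0, the reaction proceeds forward (toward products) to reach equilibrium.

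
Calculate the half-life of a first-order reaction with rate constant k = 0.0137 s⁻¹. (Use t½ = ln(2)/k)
50.59 s

t½ = ln(2)/k = 0.6931/0.0137 = 50.59 s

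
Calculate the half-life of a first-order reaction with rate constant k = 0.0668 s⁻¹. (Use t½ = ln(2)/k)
10.38 s

t½ = ln(2)/k = 0.6931/0.0668 = 10.38 s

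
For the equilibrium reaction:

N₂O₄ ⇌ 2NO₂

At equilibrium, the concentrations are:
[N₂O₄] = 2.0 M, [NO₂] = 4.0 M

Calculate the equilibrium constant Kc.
K_c = 8.0000

Kc = ([NO₂]^2) / ([N₂O₄])
   = ((4.0)^2) / ((2.0))
   = 16 / 2 = 8.0000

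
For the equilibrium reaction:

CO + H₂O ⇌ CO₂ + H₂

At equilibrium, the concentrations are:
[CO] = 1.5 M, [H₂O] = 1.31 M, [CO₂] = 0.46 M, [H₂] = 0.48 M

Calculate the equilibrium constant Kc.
K_c = 0.1124

Kc = ([CO₂] × [H₂]) / ([CO] × [H₂O])
   = ((0.46)·(0.48)) / ((1.5)·(1.31))
   = 0.2208 / 1.965 = 0.1124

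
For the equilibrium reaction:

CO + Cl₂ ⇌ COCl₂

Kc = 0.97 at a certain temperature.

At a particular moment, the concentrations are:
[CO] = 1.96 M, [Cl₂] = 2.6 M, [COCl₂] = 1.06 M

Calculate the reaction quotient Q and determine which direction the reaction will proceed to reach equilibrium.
Q = 0.208, Q < K, reaction proceeds forward (toward products)

Q = ([COCl₂]) / ([CO] × [Cl₂])
  = ((1.06)) / ((1.96)·(2.6)) = 1.06/5.096 = 0.208
Since Q = 0.208 < Kc = 0.97, the reaction proceeds forward (toward products) to reach equilibrium.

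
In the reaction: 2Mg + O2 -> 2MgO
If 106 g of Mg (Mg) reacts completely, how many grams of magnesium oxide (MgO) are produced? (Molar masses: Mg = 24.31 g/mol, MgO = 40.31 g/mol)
Moles of Mg = 106 g ÷ 24.31 g/mol = 4.36035 mol
Mole ratio: 2 mol MgO / 2 mol Mg
Moles of MgO = 4.36035 × (2/2) = 4.36035 mol
Mass of MgO = 4.36035 mol × 40.31 g/mol = 175.8 g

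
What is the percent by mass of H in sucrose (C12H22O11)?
Mass of H in formula = 1.008 × 22 = 22.176 g/mol
Molar mass = 342.3 g/mol
% H = (22.176/342.3) × 100% = 6.48%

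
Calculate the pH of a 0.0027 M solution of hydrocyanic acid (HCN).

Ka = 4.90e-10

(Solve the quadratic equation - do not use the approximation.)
pH = 5.94

x² + Ka×x - Ka×C = 0. Using quadratic formula: [H⁺] = 1.1500e-06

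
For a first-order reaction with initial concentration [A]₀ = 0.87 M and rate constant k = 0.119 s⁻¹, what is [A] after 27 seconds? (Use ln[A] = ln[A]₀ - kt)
0.0350 M

ln[A] = ln[A]₀ - k·t = ln(0.87) - (0.119)·(27) = -0.1393 - 3.2130 = -3.3523
[A] = e^(-3.3523) = 0.0350 M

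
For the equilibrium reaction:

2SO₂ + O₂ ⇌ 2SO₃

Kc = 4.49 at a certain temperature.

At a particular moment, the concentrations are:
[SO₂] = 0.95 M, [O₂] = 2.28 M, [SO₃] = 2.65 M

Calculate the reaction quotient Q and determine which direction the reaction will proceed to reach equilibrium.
Q = 3.413, Q < K, reaction proceeds forward (toward products)

Q = ([SO₃]^2) / ([SO₂]^2 × [O₂])
  = ((2.65)^2) / ((0.95)^2·(2.28)) = 7.0225/2.0577 = 3.413
Since Q = 3.413 < Kc = 4.49, the reaction proceeds forward (toward products) to reach equilibrium.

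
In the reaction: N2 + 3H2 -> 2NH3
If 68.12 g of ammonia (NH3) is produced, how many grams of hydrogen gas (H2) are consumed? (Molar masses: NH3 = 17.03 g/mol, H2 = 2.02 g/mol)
Moles of NH3 = 68.12 g ÷ 17.03 g/mol = 4 mol
Mole ratio: 3 mol H2 / 2 mol NH3
Moles of H2 = 4 × (3/2) = 6 mol
Mass of H2 = 6 mol × 2.02 g/mol = 12.12 g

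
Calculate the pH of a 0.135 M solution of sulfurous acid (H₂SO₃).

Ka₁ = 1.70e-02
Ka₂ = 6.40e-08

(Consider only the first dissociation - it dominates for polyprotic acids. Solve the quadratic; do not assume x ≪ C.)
pH = 1.40

x² + Ka₁·x − Ka₁·C = 0 with Ka₁ = 1.70e-02, C = 0.135.
x = (−Ka₁ + √(Ka₁² + 4·Ka₁·C))/2 = 4.0154e-02 M, so pH = 1.40.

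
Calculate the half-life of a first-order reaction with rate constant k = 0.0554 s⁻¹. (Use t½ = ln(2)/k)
12.51 s

t½ = ln(2)/k = 0.6931/0.0554 = 12.51 s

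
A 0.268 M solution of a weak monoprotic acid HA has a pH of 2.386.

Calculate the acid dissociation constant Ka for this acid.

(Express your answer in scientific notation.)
K_a = 6.41e-05

[H⁺] = 10^(−pH) = 10^(−2.386) = 4.111e-03 M. For HA ⇌ H⁺ + A⁻, Ka = x²/(C − x) = (4.111e-03)²/(0.268 − 4.111e-03) = 6.41e-05.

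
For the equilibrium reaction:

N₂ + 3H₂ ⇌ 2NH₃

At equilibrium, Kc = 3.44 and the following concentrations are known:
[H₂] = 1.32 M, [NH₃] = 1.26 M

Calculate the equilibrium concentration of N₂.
[N₂] = 0.2007 M

Kc = ([NH₃]^2) / ([N₂] × [H₂]^3) = 3.44
[N₂]^1 = (product terms)/(Kc · other reactant terms) = 1.5876 / (3.44 · 2.3) = 0.20066
[N₂] = 0.2007 M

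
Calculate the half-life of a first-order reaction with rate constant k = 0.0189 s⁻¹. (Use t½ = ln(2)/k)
36.67 s

t½ = ln(2)/k = 0.6931/0.0189 = 36.67 s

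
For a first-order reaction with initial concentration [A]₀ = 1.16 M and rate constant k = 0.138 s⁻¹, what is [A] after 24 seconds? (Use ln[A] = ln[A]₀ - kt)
0.0423 M

ln[A] = ln[A]₀ - k·t = ln(1.16) - (0.138)·(24) = 0.1484 - 3.3120 = -3.1636
[A] = e^(-3.1636) = 0.0423 M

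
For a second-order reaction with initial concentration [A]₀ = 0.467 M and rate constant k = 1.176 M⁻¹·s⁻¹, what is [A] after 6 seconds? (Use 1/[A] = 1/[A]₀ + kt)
0.1087 M

1/[A] = 1/[A]₀ + k·t = 1/0.467 + (1.176)·(6) = 2.1413 + 7.0560 = 9.1973
[A] = 1/9.1973 = 0.1087 M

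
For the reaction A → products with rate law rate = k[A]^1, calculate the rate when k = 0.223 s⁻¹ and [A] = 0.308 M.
0.06868 M/s

rate = k·[A]^1 = 0.223·(0.308)^1 = 0.223·0.308 = 0.06868 M/s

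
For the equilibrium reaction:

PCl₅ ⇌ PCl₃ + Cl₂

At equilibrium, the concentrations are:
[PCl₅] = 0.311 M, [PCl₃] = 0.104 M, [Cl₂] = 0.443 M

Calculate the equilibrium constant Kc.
K_c = 0.1481

Kc = ([PCl₃] × [Cl₂]) / ([PCl₅])
   = ((0.104)·(0.443)) / ((0.311))
   = 0.046072 / 0.311 = 0.1481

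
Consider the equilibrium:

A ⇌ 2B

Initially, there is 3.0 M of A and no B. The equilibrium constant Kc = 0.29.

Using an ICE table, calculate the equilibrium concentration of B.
[B] = 0.863 M

ICE: [A] = 3.0 − x, [B] = 2x.
Kc = (2x)²/(3.0 − x) = 0.29 ⇒ 4x² + 0.29x − 0.87 = 0.
x = (−0.29 + √(0.29² + 4·4·0.87))/(2·4) = (−0.29 + √14.004)/8 = 0.43153.
[B] = 2x = 0.863 M.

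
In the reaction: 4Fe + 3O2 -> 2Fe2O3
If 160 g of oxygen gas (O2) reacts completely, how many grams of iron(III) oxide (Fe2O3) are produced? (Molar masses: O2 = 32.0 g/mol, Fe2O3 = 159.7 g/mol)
Moles of O2 = 160 g ÷ 32.0 g/mol = 5 mol
Mole ratio: 2 mol Fe2O3 / 3 mol O2
Moles of Fe2O3 = 5 × (2/3) = 3.33333 mol
Mass of Fe2O3 = 3.33333 mol × 159.7 g/mol = 532.3 g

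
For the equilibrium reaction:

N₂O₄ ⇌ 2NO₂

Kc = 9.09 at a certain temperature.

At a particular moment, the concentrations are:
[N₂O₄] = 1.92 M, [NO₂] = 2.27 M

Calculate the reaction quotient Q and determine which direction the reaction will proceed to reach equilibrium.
Q = 2.684, Q < K, reaction proceeds forward (toward products)

Q = ([NO₂]^2) / ([N₂O₄])
  = ((2.27)^2) / ((1.92)) = 5.1529/1.92 = 2.684
Since Q = 2.684 < Kc = 9.09, the reaction proceeds forward (toward products) to reach equilibrium.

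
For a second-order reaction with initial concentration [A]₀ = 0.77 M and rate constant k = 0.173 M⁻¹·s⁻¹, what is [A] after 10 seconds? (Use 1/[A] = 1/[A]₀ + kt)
0.3302 M

1/[A] = 1/[A]₀ + k·t = 1/0.77 + (0.173)·(10) = 1.2987 + 1.7300 = 3.0287
[A] = 1/3.0287 = 0.3302 M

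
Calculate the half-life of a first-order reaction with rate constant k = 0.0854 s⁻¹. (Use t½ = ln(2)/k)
8.12 s

t½ = ln(2)/k = 0.6931/0.0854 = 8.12 s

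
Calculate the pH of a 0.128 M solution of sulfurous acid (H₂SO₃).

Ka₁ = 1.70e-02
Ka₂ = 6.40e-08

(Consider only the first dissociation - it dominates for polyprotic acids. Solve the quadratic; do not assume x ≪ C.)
pH = 1.41

x² + Ka₁·x − Ka₁·C = 0 with Ka₁ = 1.70e-02, C = 0.128.
x = (−Ka₁ + √(Ka₁² + 4·Ka₁·C))/2 = 3.8916e-02 M, so pH = 1.41.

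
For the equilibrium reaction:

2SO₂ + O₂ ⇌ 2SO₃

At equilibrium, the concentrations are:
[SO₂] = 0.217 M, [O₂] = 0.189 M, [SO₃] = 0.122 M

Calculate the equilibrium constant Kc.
K_c = 1.6724

Kc = ([SO₃]^2) / ([SO₂]^2 × [O₂])
   = ((0.122)^2) / ((0.217)^2·(0.189))
   = 0.014884 / 0.0088998 = 1.6724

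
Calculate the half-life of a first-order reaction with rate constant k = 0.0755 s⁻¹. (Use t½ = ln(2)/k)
9.18 s

t½ = ln(2)/k = 0.6931/0.0755 = 9.18 s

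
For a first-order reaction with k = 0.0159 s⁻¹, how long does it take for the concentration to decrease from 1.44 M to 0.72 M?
43.59 s

From ln[A] = ln[A]₀ - k·t: t = ln([A]₀/[A])/k = ln(1.44/0.72)/0.0159 = ln(2.0000)/0.0159 = 0.6931/0.0159 = 43.59 s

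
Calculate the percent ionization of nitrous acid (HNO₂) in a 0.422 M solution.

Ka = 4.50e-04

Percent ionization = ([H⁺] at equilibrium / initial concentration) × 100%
Percent ionization = 3.21%

Let x = [H⁺]. Ka = x²/(C - x) ⇒ x² + (4.50e-04)x - (4.50e-04)(0.422) = 0. x = 1.3557e-02. Percent = (1.3557e-02/0.422) × 100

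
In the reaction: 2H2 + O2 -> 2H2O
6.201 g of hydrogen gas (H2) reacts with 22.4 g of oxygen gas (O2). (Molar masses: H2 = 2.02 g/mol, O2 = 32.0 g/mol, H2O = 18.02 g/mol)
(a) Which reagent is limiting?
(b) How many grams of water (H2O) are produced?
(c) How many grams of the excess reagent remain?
(a) O2, (b) 25.23 g, (c) 3.373 g

Moles of H2 = 6.201 g ÷ 2.02 g/mol = 3.0698 mol
Moles of O2 = 22.4 g ÷ 32.0 g/mol = 0.7 mol
Moles ÷ coefficient: H2: 3.0698/2 = 1.535, O2: 0.7/1 = 0.7
(a) O2 has the smaller value, so O2 is the limiting reagent.
(b) Moles of H2O = 0.7 mol O2 × (2/1) = 1.4 mol; mass = 1.4 mol × 18.02 g/mol = 25.23 g
(c) H2 consumed = 0.7 × (2/1) = 1.4 mol; remaining = 3.0698 − 1.4 = 1.6698 mol; mass = 1.6698 mol × 2.02 g/mol = 3.373 g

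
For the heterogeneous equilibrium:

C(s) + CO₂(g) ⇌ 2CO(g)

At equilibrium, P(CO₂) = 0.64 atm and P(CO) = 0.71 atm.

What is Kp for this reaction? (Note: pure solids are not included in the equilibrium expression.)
K_p = 0.788

Solid C is excluded.
Kp = P(CO)²/P(CO₂) = (0.71)²/0.64 = 0.5041/0.64 = 0.788.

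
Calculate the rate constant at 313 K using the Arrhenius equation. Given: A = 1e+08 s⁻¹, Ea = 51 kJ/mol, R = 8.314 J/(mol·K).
3.08e-01 s⁻¹

k = A·exp(-Ea/(R·T)) = 1e+08·exp(-51000/(8.314·313)) = 1e+08·exp(-19.5982) = 1e+08·3.0805e-09 = 3.08e-01 s⁻¹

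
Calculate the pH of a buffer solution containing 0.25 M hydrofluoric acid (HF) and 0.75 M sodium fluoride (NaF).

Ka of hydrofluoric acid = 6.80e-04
pH = 3.64

pKa = -log(6.80e-04) = 3.17. pH = pKa + log([A⁻]/[HA]) = 3.17 + log(0.75/0.25)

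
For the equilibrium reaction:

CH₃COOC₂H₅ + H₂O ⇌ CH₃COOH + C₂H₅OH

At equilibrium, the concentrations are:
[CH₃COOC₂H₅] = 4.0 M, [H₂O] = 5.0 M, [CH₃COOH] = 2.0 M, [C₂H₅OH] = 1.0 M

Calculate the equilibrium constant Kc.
K_c = 0.1000

Kc = ([CH₃COOH] × [C₂H₅OH]) / ([CH₃COOC₂H₅] × [H₂O])
   = ((2.0)·(1.0)) / ((4.0)·(5.0))
   = 2 / 20 = 0.1000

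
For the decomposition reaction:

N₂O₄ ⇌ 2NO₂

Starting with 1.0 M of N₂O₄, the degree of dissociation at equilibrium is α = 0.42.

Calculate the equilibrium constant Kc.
K_c = 1.2166

x = α·[A]₀ = 0.42 × 1.0 = 0.42 M dissociated.
At eq: [N₂O₄] = 1.0 − 0.42 = 0.58 M; [NO₂] = 2x = 0.84 M.
Kc = [NO₂]²/[N₂O₄] = (0.84)²/0.58 = 1.217.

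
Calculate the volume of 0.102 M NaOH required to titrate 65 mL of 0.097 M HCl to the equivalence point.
V_{base} = 61.8 mL

At equivalence: moles acid = moles base.
moles HCl = 0.097 M × 0.065 L = 0.006305 mol
V_NaOH = 0.006305 mol ÷ 0.102 M = 0.06181 L = 61.8 mL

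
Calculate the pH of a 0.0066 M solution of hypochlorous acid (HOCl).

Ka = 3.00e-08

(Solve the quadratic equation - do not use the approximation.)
pH = 4.85

x² + Ka×x - Ka×C = 0. Using quadratic formula: [H⁺] = 1.4056e-05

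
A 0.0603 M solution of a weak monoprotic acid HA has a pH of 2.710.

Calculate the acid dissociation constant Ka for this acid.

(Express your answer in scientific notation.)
K_a = 6.52e-05

[H⁺] = 10^(−pH) = 10^(−2.710) = 1.950e-03 M. For HA ⇌ H⁺ + A⁻, Ka = x²/(C − x) = (1.950e-03)²/(0.0603 − 1.950e-03) = 6.52e-05.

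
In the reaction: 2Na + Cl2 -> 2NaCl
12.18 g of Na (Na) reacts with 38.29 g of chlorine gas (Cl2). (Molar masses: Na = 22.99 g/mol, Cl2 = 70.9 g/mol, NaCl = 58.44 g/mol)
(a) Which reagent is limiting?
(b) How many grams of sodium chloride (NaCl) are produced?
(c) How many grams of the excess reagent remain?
(a) Na, (b) 30.96 g, (c) 19.51 g

Moles of Na = 12.18 g ÷ 22.99 g/mol = 0.529796 mol
Moles of Cl2 = 38.29 g ÷ 70.9 g/mol = 0.540056 mol
Moles ÷ coefficient: Na: 0.529796/2 = 0.2649, Cl2: 0.540056/1 = 0.5401
(a) Na has the smaller value, so Na is the limiting reagent.
(b) Moles of NaCl = 0.529796 mol Na × (2/2) = 0.529796 mol; mass = 0.529796 mol × 58.44 g/mol = 30.96 g
(c) Cl2 consumed = 0.529796 × (1/2) = 0.264898 mol; remaining = 0.540056 − 0.264898 = 0.275159 mol; mass = 0.275159 mol × 70.9 g/mol = 19.51 g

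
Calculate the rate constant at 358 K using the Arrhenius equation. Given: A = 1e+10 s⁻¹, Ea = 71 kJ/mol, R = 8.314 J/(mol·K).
4.37e-01 s⁻¹

k = A·exp(-Ea/(R·T)) = 1e+10·exp(-71000/(8.314·358)) = 1e+10·exp(-23.8542) = 1e+10·4.3676e-11 = 4.37e-01 s⁻¹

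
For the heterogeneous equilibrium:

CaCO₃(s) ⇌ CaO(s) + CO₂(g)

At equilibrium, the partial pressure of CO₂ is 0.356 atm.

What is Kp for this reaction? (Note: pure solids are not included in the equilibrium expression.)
K_p = 0.356

Solids (CaCO₃, CaO) have activity 1 and are excluded.
Kp = P(CO₂) = 0.356.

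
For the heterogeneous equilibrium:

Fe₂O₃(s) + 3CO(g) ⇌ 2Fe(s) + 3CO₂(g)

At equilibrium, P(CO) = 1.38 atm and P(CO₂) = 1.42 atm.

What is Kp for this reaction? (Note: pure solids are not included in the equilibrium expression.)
K_p = 1.090

Solids (Fe₂O₃, Fe) are excluded.
Kp = P(CO₂)³/P(CO)³ = (1.42)³/(1.38)³ = 2.863/2.628 = 1.090.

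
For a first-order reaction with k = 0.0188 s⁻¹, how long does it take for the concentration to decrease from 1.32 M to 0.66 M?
36.87 s

From ln[A] = ln[A]₀ - k·t: t = ln([A]₀/[A])/k = ln(1.32/0.66)/0.0188 = ln(2.0000)/0.0188 = 0.6931/0.0188 = 36.87 s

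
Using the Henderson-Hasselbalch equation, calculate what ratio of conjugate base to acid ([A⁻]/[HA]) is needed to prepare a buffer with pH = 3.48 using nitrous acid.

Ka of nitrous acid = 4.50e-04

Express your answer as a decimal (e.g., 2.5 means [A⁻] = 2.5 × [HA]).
[A⁻]/[HA] = 1.359

pKa = −log(4.50e-04) = 3.3468. pH = pKa + log([A⁻]/[HA]). 3.48 = 3.3468 + log(ratio). log(ratio) = 3.48 − 3.3468 = 0.1332. ratio = 10^(0.1332) = 1.359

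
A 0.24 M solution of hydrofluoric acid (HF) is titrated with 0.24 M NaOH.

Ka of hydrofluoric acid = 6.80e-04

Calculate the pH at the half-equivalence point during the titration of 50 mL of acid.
pH = pKa = 3.17

At the half-equivalence point, [HA] = [A⁻], so by Henderson–Hasselbalch pH = pKa + log(1) = pKa.
pKa = −log(6.80e-04) = 3.17.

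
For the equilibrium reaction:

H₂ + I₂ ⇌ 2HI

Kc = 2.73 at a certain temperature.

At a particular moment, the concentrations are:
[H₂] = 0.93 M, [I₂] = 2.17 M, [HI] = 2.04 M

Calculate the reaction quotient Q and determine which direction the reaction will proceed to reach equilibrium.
Q = 2.062, Q < K, reaction proceeds forward (toward products)

Q = ([HI]^2) / ([H₂] × [I₂])
  = ((2.04)^2) / ((0.93)·(2.17)) = 4.1616/2.0181 = 2.062
Since Q = 2.062 < Kc = 2.73, the reaction proceeds forward (toward products) to reach equilibrium.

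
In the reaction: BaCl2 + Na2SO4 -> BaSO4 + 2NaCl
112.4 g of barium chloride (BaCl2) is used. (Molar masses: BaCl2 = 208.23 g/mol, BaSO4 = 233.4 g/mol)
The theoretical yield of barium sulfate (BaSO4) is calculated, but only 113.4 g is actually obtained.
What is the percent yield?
Moles of BaCl2 = 112.4 g ÷ 208.23 g/mol = 0.539788 mol
Mole ratio: 1 mol BaSO4 / 1 mol BaCl2
Moles of BaSO4 = 0.539788 × (1/1) = 0.539788 mol
Theoretical yield = 0.539788 mol × 233.4 g/mol = 125.99 g
Actual yield = 113.4 g
Percent yield = (113.4 / 125.99) × 100% = 90.0%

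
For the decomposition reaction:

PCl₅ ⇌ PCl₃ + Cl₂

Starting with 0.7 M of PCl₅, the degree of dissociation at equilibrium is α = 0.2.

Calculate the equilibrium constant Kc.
K_c = 0.0350

x = α·[A]₀ = 0.2 × 0.7 = 0.14 M dissociated.
At eq: [PCl₅] = 0.7 − 0.14 = 0.56 M; [PCl₃] = [Cl₂] = x = 0.14 M.
Kc = [PCl₃][Cl₂]/[PCl₅] = (0.14)²/0.56 = 0.035.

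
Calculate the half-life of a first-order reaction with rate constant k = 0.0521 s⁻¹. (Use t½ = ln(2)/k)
13.30 s

t½ = ln(2)/k = 0.6931/0.0521 = 13.30 s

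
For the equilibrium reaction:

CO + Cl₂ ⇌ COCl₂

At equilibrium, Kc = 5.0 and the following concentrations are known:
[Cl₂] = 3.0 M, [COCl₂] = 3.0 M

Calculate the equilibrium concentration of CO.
[CO] = 0.2000 M

Kc = ([COCl₂]) / ([CO] × [Cl₂]) = 5.0
[CO]^1 = (product terms)/(Kc · other reactant terms) = 3 / (5.0 · 3) = 0.2
[CO] = 0.2000 M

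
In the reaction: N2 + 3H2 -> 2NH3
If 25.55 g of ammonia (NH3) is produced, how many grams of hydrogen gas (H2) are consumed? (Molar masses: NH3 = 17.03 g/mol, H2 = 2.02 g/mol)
Moles of NH3 = 25.55 g ÷ 17.03 g/mol = 1.50029 mol
Mole ratio: 3 mol H2 / 2 mol NH3
Moles of H2 = 1.50029 × (3/2) = 2.25044 mol
Mass of H2 = 2.25044 mol × 2.02 g/mol = 4.546 g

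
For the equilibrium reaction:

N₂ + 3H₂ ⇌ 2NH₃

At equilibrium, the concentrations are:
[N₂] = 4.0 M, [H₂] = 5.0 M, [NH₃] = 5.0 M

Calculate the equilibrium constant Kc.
K_c = 0.0500

Kc = ([NH₃]^2) / ([N₂] × [H₂]^3)
   = ((5.0)^2) / ((4.0)·(5.0)^3)
   = 25 / 500 = 0.0500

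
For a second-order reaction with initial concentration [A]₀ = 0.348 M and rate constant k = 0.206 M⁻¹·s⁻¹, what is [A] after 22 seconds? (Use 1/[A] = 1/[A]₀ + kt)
0.1350 M

1/[A] = 1/[A]₀ + k·t = 1/0.348 + (0.206)·(22) = 2.8736 + 4.5320 = 7.4056
[A] = 1/7.4056 = 0.1350 M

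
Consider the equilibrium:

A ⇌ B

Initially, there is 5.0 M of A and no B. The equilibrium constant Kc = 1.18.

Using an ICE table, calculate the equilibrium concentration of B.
[B] = 2.706 M

ICE: [A] = 5.0 − x, [B] = x.
Kc = x/(5.0 − x) = 1.18 ⇒ x = 1.18·5.0/(1 + 1.18) = 5.9/2.18 = 2.706.
[B] = x = 2.706 M.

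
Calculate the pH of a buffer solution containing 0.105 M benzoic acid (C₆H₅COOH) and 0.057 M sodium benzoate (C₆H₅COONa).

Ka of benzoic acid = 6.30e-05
pH = 3.94

pKa = -log(6.30e-05) = 4.20. pH = pKa + log([A⁻]/[HA]) = 4.20 + log(0.057/0.105)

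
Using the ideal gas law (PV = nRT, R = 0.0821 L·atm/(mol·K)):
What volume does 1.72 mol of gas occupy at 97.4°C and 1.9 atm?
T = 97.4°C + 273.15 = 370.55 K
V = nRT/P = (1.72 × 0.0821 × 370.55) / 1.9
V = 27.54 L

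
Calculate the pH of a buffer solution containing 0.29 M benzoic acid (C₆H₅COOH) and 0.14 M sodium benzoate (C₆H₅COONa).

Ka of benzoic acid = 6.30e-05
pH = 3.88

pKa = -log(6.30e-05) = 4.20. pH = pKa + log([A⁻]/[HA]) = 4.20 + log(0.14/0.29)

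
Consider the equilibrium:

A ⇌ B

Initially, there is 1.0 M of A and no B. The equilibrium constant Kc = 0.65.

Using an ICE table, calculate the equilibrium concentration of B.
[B] = 0.394 M

ICE: [A] = 1.0 − x, [B] = x.
Kc = x/(1.0 − x) = 0.65 ⇒ x = 0.65·1.0/(1 + 0.65) = 0.65/1.65 = 0.3939.
[B] = x = 0.394 M.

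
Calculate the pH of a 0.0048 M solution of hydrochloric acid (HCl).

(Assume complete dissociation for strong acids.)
pH = 2.32

[H⁺] = 0.0048 M for strong acid. pH = -log[H⁺] = -log(0.0048)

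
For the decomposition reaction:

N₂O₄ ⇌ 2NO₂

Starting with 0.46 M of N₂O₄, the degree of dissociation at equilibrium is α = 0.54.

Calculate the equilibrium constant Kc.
K_c = 1.1664

x = α·[A]₀ = 0.54 × 0.46 = 0.2484 M dissociated.
At eq: [N₂O₄] = 0.46 − 0.2484 = 0.2116 M; [NO₂] = 2x = 0.4968 M.
Kc = [NO₂]²/[N₂O₄] = (0.4968)²/0.2116 = 1.166.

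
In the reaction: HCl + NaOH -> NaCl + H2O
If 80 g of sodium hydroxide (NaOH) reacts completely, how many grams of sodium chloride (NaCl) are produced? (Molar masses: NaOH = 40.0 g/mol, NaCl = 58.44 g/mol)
Moles of NaOH = 80 g ÷ 40.0 g/mol = 2 mol
Mole ratio: 1 mol NaCl / 1 mol NaOH
Moles of NaCl = 2 × (1/1) = 2 mol
Mass of NaCl = 2 mol × 58.44 g/mol = 116.9 g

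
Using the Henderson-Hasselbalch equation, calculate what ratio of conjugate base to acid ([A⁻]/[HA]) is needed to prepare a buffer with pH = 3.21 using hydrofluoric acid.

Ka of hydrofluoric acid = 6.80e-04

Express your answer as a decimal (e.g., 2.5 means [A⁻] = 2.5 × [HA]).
[A⁻]/[HA] = 1.103

pKa = −log(6.80e-04) = 3.1675. pH = pKa + log([A⁻]/[HA]). 3.21 = 3.1675 + log(ratio). log(ratio) = 3.21 − 3.1675 = 0.0425. ratio = 10^(0.0425) = 1.103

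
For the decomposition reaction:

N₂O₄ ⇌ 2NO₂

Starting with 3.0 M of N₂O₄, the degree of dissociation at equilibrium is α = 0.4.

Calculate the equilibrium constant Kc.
K_c = 3.2000

x = α·[A]₀ = 0.4 × 3.0 = 1.2 M dissociated.
At eq: [N₂O₄] = 3.0 − 1.2 = 1.8 M; [NO₂] = 2x = 2.4 M.
Kc = [NO₂]²/[N₂O₄] = (2.4)²/1.8 = 3.2.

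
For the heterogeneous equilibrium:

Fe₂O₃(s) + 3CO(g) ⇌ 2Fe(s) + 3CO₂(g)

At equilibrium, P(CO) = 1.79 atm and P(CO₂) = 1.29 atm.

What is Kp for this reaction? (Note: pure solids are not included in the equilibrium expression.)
K_p = 0.374

Solids (Fe₂O₃, Fe) are excluded.
Kp = P(CO₂)³/P(CO)³ = (1.29)³/(1.79)³ = 2.147/5.735 = 0.374.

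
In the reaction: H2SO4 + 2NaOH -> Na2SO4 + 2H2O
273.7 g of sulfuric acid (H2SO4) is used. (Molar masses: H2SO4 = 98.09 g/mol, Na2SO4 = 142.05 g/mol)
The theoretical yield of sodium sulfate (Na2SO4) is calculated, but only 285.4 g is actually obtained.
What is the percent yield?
Moles of H2SO4 = 273.7 g ÷ 98.09 g/mol = 2.79029 mol
Mole ratio: 1 mol Na2SO4 / 1 mol H2SO4
Moles of Na2SO4 = 2.79029 × (1/1) = 2.79029 mol
Theoretical yield = 2.79029 mol × 142.05 g/mol = 396.36 g
Actual yield = 285.4 g
Percent yield = (285.4 / 396.36) × 100% = 72.0%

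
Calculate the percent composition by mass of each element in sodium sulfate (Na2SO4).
Na: 32.37%, S: 22.58%, O: 45.05%

Molar mass of Na2SO4 = 142.05 g/mol
% Na = (2 × 22.99) / 142.05 × 100% = 45.98 / 142.05 × 100% = 32.37%
% S = (1 × 32.07) / 142.05 × 100% = 32.07 / 142.05 × 100% = 22.58%
% O = (4 × 16.0) / 142.05 × 100% = 64 / 142.05 × 100% = 45.05%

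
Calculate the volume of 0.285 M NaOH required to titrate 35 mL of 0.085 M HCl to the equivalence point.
V_{base} = 10.4 mL

At equivalence: moles acid = moles base.
moles HCl = 0.085 M × 0.035 L = 0.002975 mol
V_NaOH = 0.002975 mol ÷ 0.285 M = 0.01044 L = 10.4 mL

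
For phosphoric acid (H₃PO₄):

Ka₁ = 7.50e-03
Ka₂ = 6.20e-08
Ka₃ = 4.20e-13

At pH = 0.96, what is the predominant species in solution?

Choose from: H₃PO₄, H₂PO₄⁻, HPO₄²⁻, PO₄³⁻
H₃PO₄

pKa1 = 2.12, pKa2 = 7.21, pKa3 = 12.38. Each pKa is the crossover between adjacent species; pH = 0.96 lies in the region where H₃PO₄ predominates.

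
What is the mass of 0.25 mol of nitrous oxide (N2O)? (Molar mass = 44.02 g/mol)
Mass = 0.25 mol × 44.02 g/mol = 11.01 g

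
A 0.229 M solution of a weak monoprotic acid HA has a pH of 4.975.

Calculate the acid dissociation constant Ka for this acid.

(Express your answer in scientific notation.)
K_a = 4.90e-10

[H⁺] = 10^(−pH) = 10^(−4.975) = 1.059e-05 M. For HA ⇌ H⁺ + A⁻, Ka = x²/(C − x) = (1.059e-05)²/(0.229 − 1.059e-05) = 4.90e-10.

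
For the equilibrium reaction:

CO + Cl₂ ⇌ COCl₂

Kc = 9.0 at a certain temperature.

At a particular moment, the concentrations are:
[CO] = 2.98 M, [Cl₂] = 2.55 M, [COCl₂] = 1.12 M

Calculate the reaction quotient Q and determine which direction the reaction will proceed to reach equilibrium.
Q = 0.147, Q < K, reaction proceeds forward (toward products)

Q = ([COCl₂]) / ([CO] × [Cl₂])
  = ((1.12)) / ((2.98)·(2.55)) = 1.12/7.599 = 0.1474
Since Q = 0.1474 < Kc = 9.0, the reaction proceeds forward (toward products) to reach equilibrium.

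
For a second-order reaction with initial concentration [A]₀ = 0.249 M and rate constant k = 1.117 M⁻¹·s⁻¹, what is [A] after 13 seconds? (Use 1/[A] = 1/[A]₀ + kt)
0.0539 M

1/[A] = 1/[A]₀ + k·t = 1/0.249 + (1.117)·(13) = 4.0161 + 14.5210 = 18.5371
[A] = 1/18.5371 = 0.0539 M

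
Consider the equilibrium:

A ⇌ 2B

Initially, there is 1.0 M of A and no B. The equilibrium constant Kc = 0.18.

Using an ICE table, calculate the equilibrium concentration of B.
[B] = 0.382 M

ICE: [A] = 1.0 − x, [B] = 2x.
Kc = (2x)²/(1.0 − x) = 0.18 ⇒ 4x² + 0.18x − 0.18 = 0.
x = (−0.18 + √(0.18² + 4·4·0.18))/(2·4) = (−0.18 + √2.9124)/8 = 0.19082.
[B] = 2x = 0.382 M.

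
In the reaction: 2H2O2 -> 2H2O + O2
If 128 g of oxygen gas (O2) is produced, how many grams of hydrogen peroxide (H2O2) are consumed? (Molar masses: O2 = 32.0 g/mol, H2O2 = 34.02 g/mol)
Moles of O2 = 128 g ÷ 32.0 g/mol = 4 mol
Mole ratio: 2 mol H2O2 / 1 mol O2
Moles of H2O2 = 4 × (2/1) = 8 mol
Mass of H2O2 = 8 mol × 34.02 g/mol = 272.2 g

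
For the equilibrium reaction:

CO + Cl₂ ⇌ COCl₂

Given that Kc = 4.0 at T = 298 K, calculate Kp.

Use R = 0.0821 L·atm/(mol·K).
K_p = 0.1635

Δn = (moles gaseous products) − (moles gaseous reactants) = -1
T = 298 K; RT = 0.0821 × 298 = 24.4658
Kp = Kc·(RT)^Δn = 4.0 × (24.4658)^-1 = 4.0 × 0.0408734 = 0.1635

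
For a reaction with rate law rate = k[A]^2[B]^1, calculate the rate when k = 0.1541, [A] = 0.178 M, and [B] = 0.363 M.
0.001772 M/s

rate = k·[A]^2·[B]^1 = 0.1541·(0.178)^2·(0.363)^1 = 0.1541·0.031684·0.363 = 0.001772 M/s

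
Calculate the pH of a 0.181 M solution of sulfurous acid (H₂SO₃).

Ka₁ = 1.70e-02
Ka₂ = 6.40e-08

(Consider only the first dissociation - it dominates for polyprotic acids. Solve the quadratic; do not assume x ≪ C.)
pH = 1.32

x² + Ka₁·x − Ka₁·C = 0 with Ka₁ = 1.70e-02, C = 0.181.
x = (−Ka₁ + √(Ka₁² + 4·Ka₁·C))/2 = 4.7618e-02 M, so pH = 1.32.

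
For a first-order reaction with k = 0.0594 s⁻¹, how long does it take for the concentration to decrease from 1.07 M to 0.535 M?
11.67 s

From ln[A] = ln[A]₀ - k·t: t = ln([A]₀/[A])/k = ln(1.07/0.535)/0.0594 = ln(2.0000)/0.0594 = 0.6931/0.0594 = 11.67 s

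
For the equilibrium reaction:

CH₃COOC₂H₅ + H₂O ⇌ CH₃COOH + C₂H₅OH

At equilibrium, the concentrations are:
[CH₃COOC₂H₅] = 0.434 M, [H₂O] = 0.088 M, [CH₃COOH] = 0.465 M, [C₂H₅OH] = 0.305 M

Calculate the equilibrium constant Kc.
K_c = 3.7135

Kc = ([CH₃COOH] × [C₂H₅OH]) / ([CH₃COOC₂H₅] × [H₂O])
   = ((0.465)·(0.305)) / ((0.434)·(0.088))
   = 0.14183 / 0.038192 = 3.7135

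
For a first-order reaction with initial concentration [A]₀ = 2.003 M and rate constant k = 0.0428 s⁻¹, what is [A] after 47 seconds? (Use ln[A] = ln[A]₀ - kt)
0.2680 M

ln[A] = ln[A]₀ - k·t = ln(2.003) - (0.0428)·(47) = 0.6946 - 2.0116 = -1.3170
[A] = e^(-1.3170) = 0.2680 M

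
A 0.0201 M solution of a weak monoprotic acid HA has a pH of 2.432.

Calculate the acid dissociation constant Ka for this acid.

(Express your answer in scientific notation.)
K_a = 8.34e-04

[H⁺] = 10^(−pH) = 10^(−2.432) = 3.698e-03 M. For HA ⇌ H⁺ + A⁻, Ka = x²/(C − x) = (3.698e-03)²/(0.0201 − 3.698e-03) = 8.34e-04.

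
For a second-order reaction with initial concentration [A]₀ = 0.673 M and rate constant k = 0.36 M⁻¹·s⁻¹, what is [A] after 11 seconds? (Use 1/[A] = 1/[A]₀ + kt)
0.1836 M

1/[A] = 1/[A]₀ + k·t = 1/0.673 + (0.36)·(11) = 1.4859 + 3.9600 = 5.4459
[A] = 1/5.4459 = 0.1836 M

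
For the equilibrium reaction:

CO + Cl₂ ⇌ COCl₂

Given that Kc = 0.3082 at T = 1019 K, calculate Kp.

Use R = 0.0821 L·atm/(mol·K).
K_p = 0.0037

Δn = (moles gaseous products) − (moles gaseous reactants) = -1
T = 1019 K; RT = 0.0821 × 1019 = 83.6599
Kp = Kc·(RT)^Δn = 0.3082 × (83.6599)^-1 = 0.3082 × 0.0119532 = 0.0037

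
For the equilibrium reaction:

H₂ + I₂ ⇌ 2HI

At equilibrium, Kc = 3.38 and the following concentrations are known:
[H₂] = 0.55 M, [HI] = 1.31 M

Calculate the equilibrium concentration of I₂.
[I₂] = 0.9231 M

Kc = ([HI]^2) / ([H₂] × [I₂]) = 3.38
[I₂]^1 = (product terms)/(Kc · other reactant terms) = 1.7161 / (3.38 · 0.55) = 0.92313
[I₂] = 0.9231 M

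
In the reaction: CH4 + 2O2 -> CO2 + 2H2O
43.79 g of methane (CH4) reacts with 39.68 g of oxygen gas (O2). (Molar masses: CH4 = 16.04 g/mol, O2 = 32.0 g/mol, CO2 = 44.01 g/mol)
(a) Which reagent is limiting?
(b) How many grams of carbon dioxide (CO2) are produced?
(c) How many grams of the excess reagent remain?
(a) O2, (b) 27.29 g, (c) 33.85 g

Moles of CH4 = 43.79 g ÷ 16.04 g/mol = 2.73005 mol
Moles of O2 = 39.68 g ÷ 32.0 g/mol = 1.24 mol
Moles ÷ coefficient: CH4: 2.73005/1 = 2.73, O2: 1.24/2 = 0.62
(a) O2 has the smaller value, so O2 is the limiting reagent.
(b) Moles of CO2 = 1.24 mol O2 × (1/2) = 0.62 mol; mass = 0.62 mol × 44.01 g/mol = 27.29 g
(c) CH4 consumed = 1.24 × (1/2) = 0.62 mol; remaining = 2.73005 − 0.62 = 2.11005 mol; mass = 2.11005 mol × 16.04 g/mol = 33.85 g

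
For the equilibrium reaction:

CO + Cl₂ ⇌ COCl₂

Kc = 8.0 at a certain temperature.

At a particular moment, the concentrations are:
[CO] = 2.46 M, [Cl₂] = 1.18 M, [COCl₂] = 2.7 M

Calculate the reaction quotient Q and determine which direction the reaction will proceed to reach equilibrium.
Q = 0.930, Q < K, reaction proceeds forward (toward products)

Q = ([COCl₂]) / ([CO] × [Cl₂])
  = ((2.7)) / ((2.46)·(1.18)) = 2.7/2.9028 = 0.9301
Since Q = 0.9301 < Kc = 8.0, the reaction proceeds forward (toward products) to reach equilibrium.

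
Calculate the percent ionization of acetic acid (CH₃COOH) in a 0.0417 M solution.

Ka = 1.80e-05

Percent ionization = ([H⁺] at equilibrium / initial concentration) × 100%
Percent ionization = 2.06%

Let x = [H⁺]. Ka = x²/(C - x) ⇒ x² + (1.80e-05)x - (1.80e-05)(0.0417) = 0. x = 8.5742e-04. Percent = (8.5742e-04/0.0417) × 100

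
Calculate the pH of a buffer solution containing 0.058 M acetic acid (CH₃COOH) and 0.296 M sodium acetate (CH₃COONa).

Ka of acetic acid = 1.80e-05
pH = 5.45

pKa = -log(1.80e-05) = 4.74. pH = pKa + log([A⁻]/[HA]) = 4.74 + log(0.296/0.058)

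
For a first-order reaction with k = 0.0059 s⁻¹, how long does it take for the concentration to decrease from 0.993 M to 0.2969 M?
204.63 s

From ln[A] = ln[A]₀ - k·t: t = ln([A]₀/[A])/k = ln(0.993/0.2969)/0.0059 = ln(3.3446)/0.0059 = 1.2073/0.0059 = 204.63 s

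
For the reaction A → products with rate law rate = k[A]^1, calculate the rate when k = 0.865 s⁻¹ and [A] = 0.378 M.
0.327 M/s

rate = k·[A]^1 = 0.865·(0.378)^1 = 0.865·0.378 = 0.327 M/s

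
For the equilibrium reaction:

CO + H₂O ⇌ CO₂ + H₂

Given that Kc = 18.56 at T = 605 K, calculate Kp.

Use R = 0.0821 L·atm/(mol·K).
K_p = 18.5600

Δn = (moles gaseous products) − (moles gaseous reactants) = 0
T = 605 K; RT = 0.0821 × 605 = 49.6705
Kp = Kc·(RT)^Δn = 18.56 × (49.6705)^0 = 18.56 × 1 = 18.5600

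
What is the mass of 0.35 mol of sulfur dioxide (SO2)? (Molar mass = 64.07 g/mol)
Mass = 0.35 mol × 64.07 g/mol = 22.42 g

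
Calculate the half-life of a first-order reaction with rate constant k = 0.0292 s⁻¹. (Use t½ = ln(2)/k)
23.74 s

t½ = ln(2)/k = 0.6931/0.0292 = 23.74 s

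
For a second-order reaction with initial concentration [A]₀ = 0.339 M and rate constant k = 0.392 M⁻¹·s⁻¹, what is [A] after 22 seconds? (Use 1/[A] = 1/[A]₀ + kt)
0.0864 M

1/[A] = 1/[A]₀ + k·t = 1/0.339 + (0.392)·(22) = 2.9499 + 8.6240 = 11.5739
[A] = 1/11.5739 = 0.0864 M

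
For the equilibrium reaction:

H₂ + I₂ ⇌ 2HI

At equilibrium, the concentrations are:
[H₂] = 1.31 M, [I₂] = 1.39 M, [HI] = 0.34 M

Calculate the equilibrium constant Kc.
K_c = 0.0635

Kc = ([HI]^2) / ([H₂] × [I₂])
   = ((0.34)^2) / ((1.31)·(1.39))
   = 0.1156 / 1.8209 = 0.0635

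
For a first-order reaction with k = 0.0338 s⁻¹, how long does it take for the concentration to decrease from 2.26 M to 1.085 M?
21.71 s

From ln[A] = ln[A]₀ - k·t: t = ln([A]₀/[A])/k = ln(2.26/1.085)/0.0338 = ln(2.0829)/0.0338 = 0.7338/0.0338 = 21.71 s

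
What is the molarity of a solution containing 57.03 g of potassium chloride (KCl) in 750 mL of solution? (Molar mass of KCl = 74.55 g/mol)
Moles of KCl = 57.03 g ÷ 74.55 g/mol = 0.76499 mol
Volume = 750 mL = 0.75 L
Molarity = 0.76499 mol ÷ 0.75 L = 1.02 M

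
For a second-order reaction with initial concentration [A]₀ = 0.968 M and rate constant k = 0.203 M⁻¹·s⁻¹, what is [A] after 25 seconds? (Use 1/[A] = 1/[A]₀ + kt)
0.1637 M

1/[A] = 1/[A]₀ + k·t = 1/0.968 + (0.203)·(25) = 1.0331 + 5.0750 = 6.1081
[A] = 1/6.1081 = 0.1637 M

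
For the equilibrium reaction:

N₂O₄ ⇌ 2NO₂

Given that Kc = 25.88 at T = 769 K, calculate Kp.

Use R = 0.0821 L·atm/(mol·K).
K_p = 1.63e+03

Δn = (moles gaseous products) − (moles gaseous reactants) = 1
T = 769 K; RT = 0.0821 × 769 = 63.1349
Kp = Kc·(RT)^Δn = 25.88 × (63.1349)^1 = 25.88 × 63.1349 = 1.63e+03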